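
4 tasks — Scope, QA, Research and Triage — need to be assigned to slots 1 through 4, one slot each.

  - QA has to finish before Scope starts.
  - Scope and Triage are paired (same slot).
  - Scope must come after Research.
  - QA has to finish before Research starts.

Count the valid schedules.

4

Enumerating: Scope=3; Research=2; QA=1; Triage=3 | Scope -> 4; Research -> 2; QA -> 1; Triage -> 4 | QA -> 1, Scope -> 4, Triage -> 4, Research -> 3 | Triage -> 4, Research -> 3, QA -> 2, Scope -> 4.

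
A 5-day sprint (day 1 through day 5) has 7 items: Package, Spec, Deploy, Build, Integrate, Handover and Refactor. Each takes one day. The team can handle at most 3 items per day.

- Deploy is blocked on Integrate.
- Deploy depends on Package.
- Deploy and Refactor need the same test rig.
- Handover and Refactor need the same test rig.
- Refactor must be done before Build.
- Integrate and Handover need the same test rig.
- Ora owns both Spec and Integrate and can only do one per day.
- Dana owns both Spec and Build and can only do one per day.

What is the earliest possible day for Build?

Precedence pushes Build to at least day 2.
Build at day 2 is achievable: Package=day 1; Spec=day 3; Build=day 2; Refactor=day 1; Handover=day 2; Integrate=day 1; Deploy=day 2.

day 2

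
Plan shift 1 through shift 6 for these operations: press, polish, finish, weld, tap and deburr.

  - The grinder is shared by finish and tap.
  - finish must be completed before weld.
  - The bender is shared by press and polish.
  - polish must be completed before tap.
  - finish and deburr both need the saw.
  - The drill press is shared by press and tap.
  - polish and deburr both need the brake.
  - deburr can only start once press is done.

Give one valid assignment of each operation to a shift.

press=shift 1; weld=shift 2; polish=shift 2; deburr=shift 3; finish=shift 1; tap=shift 3

Checking: polish(shift 2) before tap(shift 3); press(shift 1) before deburr(shift 3); finish(shift 1) before weld(shift 2); polish(shift 2) != deburr(shift 3); finish(shift 1) != tap(shift 3); press(shift 1) != tap(shift 3); press(shift 1) != polish(shift 2); finish(shift 1) != deburr(shift 3).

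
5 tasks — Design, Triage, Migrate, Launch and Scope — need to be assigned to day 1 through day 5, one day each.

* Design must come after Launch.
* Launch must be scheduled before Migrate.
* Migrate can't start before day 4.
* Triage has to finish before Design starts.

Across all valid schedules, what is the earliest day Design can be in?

day 2

Precedence pushes Design to at least day 2.
Design at day 2 is achievable: Migrate -> day 4; Scope -> day 1; Triage -> day 1; Design -> day 2; Launch -> day 1.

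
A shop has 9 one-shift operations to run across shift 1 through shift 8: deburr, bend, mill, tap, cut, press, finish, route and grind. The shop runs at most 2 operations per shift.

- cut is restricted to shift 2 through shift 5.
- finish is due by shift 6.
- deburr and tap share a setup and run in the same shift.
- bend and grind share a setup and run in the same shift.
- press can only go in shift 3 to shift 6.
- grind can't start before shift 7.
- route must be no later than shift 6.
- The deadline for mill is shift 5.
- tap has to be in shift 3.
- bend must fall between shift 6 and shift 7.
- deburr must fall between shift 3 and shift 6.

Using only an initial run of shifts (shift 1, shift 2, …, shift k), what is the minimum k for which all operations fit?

With at most 2 per shift and 9 operations, at least 5 shifts are needed.
grind can't be placed before shift 7, so the schedule must run through at least shift 7.
7 works (last occupied shift: shift 7): for example route -> shift 2; deburr -> shift 3; cut -> shift 2; mill -> shift 1; finish -> shift 1; bend -> shift 7; press -> shift 4; grind -> shift 7; tap -> shift 3.

7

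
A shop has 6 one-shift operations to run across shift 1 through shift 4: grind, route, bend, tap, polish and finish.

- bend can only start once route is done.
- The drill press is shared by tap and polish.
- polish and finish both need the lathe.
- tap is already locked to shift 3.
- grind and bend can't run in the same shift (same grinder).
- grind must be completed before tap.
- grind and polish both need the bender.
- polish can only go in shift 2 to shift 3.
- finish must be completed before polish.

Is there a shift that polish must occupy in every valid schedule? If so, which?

polish's window is shift 2–shift 3.
tap is fixed at shift 3, and polish can't share a shift with tap.
So polish must be shift 2.

shift 2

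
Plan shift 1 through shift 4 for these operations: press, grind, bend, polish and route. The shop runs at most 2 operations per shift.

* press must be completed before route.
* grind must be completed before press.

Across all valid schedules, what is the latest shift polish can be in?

polish at shift 4 is achievable: bend=shift 1; route=shift 3; polish=shift 4; grind=shift 1; press=shift 2.

shift 4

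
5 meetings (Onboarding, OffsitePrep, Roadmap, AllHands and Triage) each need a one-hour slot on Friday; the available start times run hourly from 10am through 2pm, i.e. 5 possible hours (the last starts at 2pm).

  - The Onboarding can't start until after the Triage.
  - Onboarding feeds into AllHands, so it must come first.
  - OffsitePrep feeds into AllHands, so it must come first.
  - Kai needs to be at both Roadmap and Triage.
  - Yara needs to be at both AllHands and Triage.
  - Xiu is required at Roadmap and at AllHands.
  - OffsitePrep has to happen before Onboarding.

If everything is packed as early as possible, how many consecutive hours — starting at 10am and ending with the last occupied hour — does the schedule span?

The precedence chain requires at least 3 distinct hours.
3 works (last occupied hour: 12pm): for example Roadmap in 11am; AllHands in 12pm; OffsitePrep in 10am; Triage in 10am; Onboarding in 11am.

3 hours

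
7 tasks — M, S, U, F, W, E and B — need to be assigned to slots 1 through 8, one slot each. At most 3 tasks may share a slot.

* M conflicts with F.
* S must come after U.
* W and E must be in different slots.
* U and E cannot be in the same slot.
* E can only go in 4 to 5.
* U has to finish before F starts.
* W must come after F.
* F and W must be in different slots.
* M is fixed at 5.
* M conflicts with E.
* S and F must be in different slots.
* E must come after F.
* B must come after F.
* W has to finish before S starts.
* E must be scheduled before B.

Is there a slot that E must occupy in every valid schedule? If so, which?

4

E's window is 4–5.
M is fixed at 5, and E can't share a slot with M.
So E must be 4.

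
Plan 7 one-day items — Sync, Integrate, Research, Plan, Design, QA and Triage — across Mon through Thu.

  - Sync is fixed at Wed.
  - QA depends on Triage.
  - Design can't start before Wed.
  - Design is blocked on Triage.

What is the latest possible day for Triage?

Downstream work caps Triage at Wed.
Triage at Wed is achievable: Triage=Wed; Research=Mon; Plan=Mon; Design=Thu; Integrate=Mon; Sync=Wed; QA=Thu.

Wed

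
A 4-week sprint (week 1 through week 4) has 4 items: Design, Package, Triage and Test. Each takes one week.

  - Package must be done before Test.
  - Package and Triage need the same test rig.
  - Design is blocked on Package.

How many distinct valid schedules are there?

Splitting on Design: it can be week 2 (9), week 3 (15), week 4 (18). Listing each branch's schedules as (Package, Triage, Test) by week number:
Design=week 2: (1,2,2) (1,2,3) (1,2,4) (1,3,2) (1,3,3) (1,3,4) (1,4,2) (1,4,3) (1,4,4) — 9.
Design=week 3: (1,2,2) (1,2,3) (1,2,4) (1,3,2) (1,3,3) (1,3,4) (1,4,2) (1,4,3) (1,4,4) (2,1,3) (2,1,4) (2,3,3) (2,3,4) (2,4,3) (2,4,4) — 15.
Design=week 4: (1,2,2) (1,2,3) (1,2,4) (1,3,2) (1,3,3) (1,3,4) (1,4,2) (1,4,3) (1,4,4) (2,1,3) (2,1,4) (2,3,3) (2,3,4) (2,4,3) (2,4,4) (3,1,4) (3,2,4) (3,4,4) — 18.
Summing: 9 + 15 + 18 = 42.

42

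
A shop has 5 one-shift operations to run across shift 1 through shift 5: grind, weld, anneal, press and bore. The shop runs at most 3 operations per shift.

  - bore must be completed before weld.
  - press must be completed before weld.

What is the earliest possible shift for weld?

shift 2

Precedence pushes weld to at least shift 2.
weld at shift 2 is achievable: anneal -> shift 2, press -> shift 1, bore -> shift 1, weld -> shift 2, grind -> shift 1.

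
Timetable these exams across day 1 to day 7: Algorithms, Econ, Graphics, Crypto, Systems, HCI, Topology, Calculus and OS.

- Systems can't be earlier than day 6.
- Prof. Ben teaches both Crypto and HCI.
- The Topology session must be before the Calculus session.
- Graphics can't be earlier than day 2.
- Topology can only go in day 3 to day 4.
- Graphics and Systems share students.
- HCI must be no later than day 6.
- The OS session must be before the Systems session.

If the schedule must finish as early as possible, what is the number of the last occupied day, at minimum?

The precedence chain requires at least 2 distinct days.
Systems can't be placed before day 6, so the schedule must run through at least day 6.
6 works (last occupied day: day 6): for example Algorithms=day 1; HCI=day 2; OS=day 1; Systems=day 6; Graphics=day 2; Calculus=day 4; Crypto=day 1; Topology=day 3; Econ=day 1.

day 6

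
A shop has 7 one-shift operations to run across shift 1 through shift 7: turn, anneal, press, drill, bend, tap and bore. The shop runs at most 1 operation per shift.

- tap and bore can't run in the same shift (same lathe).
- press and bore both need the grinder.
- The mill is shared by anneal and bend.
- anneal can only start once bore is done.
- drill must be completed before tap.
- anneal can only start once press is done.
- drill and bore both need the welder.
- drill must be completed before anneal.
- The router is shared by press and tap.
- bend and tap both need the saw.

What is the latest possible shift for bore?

shift 6

Downstream work caps bore at shift 6.
bore at shift 6 is achievable: bore -> shift 6; drill -> shift 1; tap -> shift 3; bend -> shift 5; anneal -> shift 7; press -> shift 2; turn -> shift 4.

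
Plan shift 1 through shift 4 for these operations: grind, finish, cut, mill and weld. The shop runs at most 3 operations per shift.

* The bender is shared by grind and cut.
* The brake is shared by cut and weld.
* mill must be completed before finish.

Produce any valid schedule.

mill=shift 1; finish=shift 2; grind=shift 1; weld=shift 1; cut=shift 2

Checking: mill(shift 1) before finish(shift 2); cut(shift 2) != weld(shift 1); grind(shift 1) != cut(shift 2); max 3 per shift (cap 3).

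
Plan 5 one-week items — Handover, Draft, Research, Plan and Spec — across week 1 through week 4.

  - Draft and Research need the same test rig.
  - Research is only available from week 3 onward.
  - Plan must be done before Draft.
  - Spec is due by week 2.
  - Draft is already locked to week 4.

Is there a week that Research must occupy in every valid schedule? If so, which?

week 3

Research's window is week 3–week 4.
Draft is fixed at week 4, and Research can't share a week with Draft.
So Research must be week 3.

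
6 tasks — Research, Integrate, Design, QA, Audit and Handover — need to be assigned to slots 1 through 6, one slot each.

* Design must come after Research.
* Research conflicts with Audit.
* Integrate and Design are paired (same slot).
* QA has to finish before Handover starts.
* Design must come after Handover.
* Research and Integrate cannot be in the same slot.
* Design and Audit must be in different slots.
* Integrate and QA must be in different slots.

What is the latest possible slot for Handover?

5

Precedence pushes Handover to at least 2; downstream work caps Handover at 5.
Handover at 5 is achievable: Research -> 1; QA -> 1; Integrate -> 6; Design -> 6; Handover -> 5; Audit -> 2.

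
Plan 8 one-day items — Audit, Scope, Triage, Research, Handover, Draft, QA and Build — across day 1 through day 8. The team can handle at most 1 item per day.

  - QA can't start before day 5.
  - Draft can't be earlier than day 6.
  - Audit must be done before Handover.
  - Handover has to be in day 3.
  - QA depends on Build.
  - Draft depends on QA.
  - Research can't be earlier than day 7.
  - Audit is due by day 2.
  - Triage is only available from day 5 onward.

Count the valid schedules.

24

Splitting on Audit: it can be day 1 (12), day 2 (12). Listing each branch's schedules as (Scope, Triage, Research, Handover, Draft, QA, Build) by day number:
Audit=day 1: (2,5,7,3,8,6,4) (2,5,8,3,7,6,4) (2,6,7,3,8,5,4) (2,6,8,3,7,5,4) (2,7,8,3,6,5,4) (2,8,7,3,6,5,4) (4,5,7,3,8,6,2) (4,5,8,3,7,6,2) (4,6,7,3,8,5,2) (4,6,8,3,7,5,2) (4,7,8,3,6,5,2) (4,8,7,3,6,5,2) — 12.
Audit=day 2: (1,5,7,3,8,6,4) (1,5,8,3,7,6,4) (1,6,7,3,8,5,4) (1,6,8,3,7,5,4) (1,7,8,3,6,5,4) (1,8,7,3,6,5,4) (4,5,7,3,8,6,1) (4,5,8,3,7,6,1) (4,6,7,3,8,5,1) (4,6,8,3,7,5,1) (4,7,8,3,6,5,1) (4,8,7,3,6,5,1) — 12.
Summing: 12 + 12 = 24.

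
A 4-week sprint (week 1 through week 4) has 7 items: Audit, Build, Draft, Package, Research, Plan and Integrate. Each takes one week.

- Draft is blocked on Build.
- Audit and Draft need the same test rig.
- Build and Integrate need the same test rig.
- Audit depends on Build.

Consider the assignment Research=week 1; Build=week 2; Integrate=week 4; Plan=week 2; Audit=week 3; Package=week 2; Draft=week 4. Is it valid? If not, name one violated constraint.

Yes

Audit and Draft need the same test rig — holds.
Build and Integrate need the same test rig — holds.
Draft is blocked on Build — holds.
Audit depends on Build — holds.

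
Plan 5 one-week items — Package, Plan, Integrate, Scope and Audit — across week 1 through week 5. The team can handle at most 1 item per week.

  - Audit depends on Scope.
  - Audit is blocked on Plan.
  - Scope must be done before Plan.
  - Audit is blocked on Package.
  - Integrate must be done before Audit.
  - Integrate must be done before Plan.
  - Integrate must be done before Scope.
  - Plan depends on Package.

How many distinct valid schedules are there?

Enumerating: Scope=week 2, Package=week 3, Audit=week 5, Plan=week 4, Integrate=week 1 | Scope -> week 3; Integrate -> week 1; Audit -> week 5; Plan -> week 4; Package -> week 2 | Plan -> week 4, Integrate -> week 2, Scope -> week 3, Audit -> week 5, Package -> week 1.

3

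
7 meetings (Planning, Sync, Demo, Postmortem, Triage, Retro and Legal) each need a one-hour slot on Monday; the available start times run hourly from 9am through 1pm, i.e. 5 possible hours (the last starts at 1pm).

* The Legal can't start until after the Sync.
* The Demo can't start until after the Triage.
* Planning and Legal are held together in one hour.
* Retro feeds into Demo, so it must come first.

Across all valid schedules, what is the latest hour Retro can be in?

Downstream work caps Retro at 12pm.
Retro at 12pm is achievable: Planning in 10am, Sync in 9am, Triage in 9am, Demo in 1pm, Legal in 10am, Retro in 12pm, Postmortem in 9am.

12pm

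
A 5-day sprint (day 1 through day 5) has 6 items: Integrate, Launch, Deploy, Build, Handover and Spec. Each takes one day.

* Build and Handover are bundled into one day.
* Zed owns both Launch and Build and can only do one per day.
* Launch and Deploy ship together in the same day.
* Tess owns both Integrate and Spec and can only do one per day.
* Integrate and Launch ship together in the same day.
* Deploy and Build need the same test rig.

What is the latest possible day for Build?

day 5

Build at day 5 is achievable: Handover=day 5; Deploy=day 1; Integrate=day 1; Build=day 5; Spec=day 2; Launch=day 1.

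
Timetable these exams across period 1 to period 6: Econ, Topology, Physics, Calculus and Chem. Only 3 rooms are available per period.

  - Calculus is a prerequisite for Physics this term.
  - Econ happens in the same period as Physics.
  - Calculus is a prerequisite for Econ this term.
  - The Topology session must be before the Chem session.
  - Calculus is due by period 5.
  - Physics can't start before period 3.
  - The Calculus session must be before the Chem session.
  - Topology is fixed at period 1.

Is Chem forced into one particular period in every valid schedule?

No

Chem can be period 2 (e.g. Calculus=period 1, Physics=period 3, Econ=period 3, Chem=period 2, Topology=period 1) or period 3 (e.g. Physics -> period 3, Calculus -> period 1, Chem -> period 3, Econ -> period 3, Topology -> period 1).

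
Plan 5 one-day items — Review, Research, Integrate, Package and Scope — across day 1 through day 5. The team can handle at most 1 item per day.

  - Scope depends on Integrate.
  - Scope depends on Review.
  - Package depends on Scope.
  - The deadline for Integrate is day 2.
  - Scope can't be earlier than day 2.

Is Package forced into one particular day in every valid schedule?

Package can be day 4 (e.g. Review -> day 2, Scope -> day 3, Package -> day 4, Integrate -> day 1, Research -> day 5) or day 5 (e.g. Review -> day 2, Scope -> day 3, Integrate -> day 1, Package -> day 5, Research -> day 4).

No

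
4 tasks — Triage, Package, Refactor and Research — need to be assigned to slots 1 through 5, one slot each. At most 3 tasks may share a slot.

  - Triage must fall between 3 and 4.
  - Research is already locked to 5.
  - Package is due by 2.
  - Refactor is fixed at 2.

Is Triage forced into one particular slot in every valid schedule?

No

Triage can be 3 (e.g. Package=1, Research=5, Refactor=2, Triage=3) or 4 (e.g. Refactor -> 2, Research -> 5, Triage -> 4, Package -> 1).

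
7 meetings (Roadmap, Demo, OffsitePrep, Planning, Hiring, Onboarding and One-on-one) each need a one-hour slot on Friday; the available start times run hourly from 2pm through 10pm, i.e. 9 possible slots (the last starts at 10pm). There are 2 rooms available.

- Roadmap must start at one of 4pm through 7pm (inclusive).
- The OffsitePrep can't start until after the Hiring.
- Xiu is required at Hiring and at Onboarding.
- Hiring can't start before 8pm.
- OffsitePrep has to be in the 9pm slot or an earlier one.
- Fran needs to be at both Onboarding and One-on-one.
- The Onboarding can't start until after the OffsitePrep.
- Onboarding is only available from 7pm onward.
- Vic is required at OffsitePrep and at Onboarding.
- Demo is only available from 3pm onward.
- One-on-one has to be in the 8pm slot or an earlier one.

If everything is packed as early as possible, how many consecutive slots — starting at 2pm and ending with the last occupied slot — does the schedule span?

9

The precedence chain requires at least 3 distinct slots.
With at most 2 per slot and 7 meetings, at least 4 slots are needed.
Propagating the time windows through the other constraints, Onboarding can't land before 10pm — that is slot 9 counting from 2pm — so the schedule must run through at least 9 slots.
9 works (last occupied slot: 10pm): for example Demo=3pm; Planning=2pm; Roadmap=4pm; OffsitePrep=9pm; One-on-one=2pm; Hiring=8pm; Onboarding=10pm.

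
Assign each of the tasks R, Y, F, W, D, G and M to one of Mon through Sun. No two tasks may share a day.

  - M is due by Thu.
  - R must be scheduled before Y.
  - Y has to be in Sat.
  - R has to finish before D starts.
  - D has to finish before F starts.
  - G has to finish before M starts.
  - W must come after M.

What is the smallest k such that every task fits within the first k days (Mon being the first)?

The precedence chain requires at least 3 distinct days.
With at most 1 per day and 7 tasks, at least 7 days are needed.
Y can't be placed before Sat — that is day 6 counting from Mon — so the schedule must run through at least 6 days.
7 works (last occupied day: Sun): for example W in Sun, M in Tue, Y in Sat, F in Fri, D in Thu, R in Wed, G in Mon.

7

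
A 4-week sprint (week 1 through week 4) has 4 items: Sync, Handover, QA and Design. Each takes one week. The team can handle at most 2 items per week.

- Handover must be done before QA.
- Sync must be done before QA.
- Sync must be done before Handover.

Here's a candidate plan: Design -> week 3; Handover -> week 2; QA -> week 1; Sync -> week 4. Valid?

No — it violates: Sync must be done before QA

The team can handle at most 2 items per week — holds.
Handover must be done before QA — violated.
Sync must be done before QA — violated.
Sync must be done before Handover — violated.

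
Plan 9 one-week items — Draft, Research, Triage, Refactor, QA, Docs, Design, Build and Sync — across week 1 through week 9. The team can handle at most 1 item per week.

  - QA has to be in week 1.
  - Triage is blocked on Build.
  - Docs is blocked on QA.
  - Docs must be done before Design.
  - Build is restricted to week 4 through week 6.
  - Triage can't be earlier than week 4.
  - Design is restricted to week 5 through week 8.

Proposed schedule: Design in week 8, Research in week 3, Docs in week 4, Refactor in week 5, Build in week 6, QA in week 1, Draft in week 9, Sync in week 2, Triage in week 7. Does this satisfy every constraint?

QA has to be in week 1 — holds.
Build is restricted to week 4 through week 6 — holds.
Triage can't be earlier than week 4 — holds.
Triage is blocked on Build — holds.
Docs is blocked on QA — holds.
The team can handle at most 1 item per week — holds.
Design is restricted to week 5 through week 8 — holds.
Docs must be done before Design — holds.

Valid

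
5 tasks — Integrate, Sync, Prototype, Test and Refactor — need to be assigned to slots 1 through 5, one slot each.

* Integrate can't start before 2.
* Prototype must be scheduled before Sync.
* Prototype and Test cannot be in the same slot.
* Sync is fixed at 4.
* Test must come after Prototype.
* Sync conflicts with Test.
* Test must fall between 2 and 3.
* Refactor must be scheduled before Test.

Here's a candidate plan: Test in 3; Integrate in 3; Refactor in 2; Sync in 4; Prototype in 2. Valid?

Sync conflicts with Test — holds.
Sync is fixed at 4 — holds.
Refactor must be scheduled before Test — holds.
Prototype and Test cannot be in the same slot — holds.
Integrate can't start before 2 — holds.
Prototype must be scheduled before Sync — holds.
Test must fall between 2 and 3 — holds.
Test must come after Prototype — holds.

Yes, all constraints hold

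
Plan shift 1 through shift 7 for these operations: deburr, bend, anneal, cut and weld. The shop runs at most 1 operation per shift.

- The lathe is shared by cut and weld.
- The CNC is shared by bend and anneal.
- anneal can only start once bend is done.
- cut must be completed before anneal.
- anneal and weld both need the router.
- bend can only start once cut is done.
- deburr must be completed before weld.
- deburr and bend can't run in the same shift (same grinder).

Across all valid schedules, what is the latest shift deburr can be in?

Downstream work caps deburr at shift 6.
deburr at shift 6 is achievable: cut -> shift 1; weld -> shift 7; bend -> shift 2; anneal -> shift 3; deburr -> shift 6.

shift 6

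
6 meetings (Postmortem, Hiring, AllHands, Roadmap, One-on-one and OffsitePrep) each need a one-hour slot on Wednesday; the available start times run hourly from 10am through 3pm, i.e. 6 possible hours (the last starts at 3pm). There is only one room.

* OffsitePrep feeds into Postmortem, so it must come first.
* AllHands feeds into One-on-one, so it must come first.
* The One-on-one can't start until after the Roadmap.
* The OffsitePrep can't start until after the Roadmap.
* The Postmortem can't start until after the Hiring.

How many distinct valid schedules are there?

40

Splitting on Postmortem: it can be 1pm (3), 2pm (12), 3pm (25). Listing each branch's schedules as (Hiring, AllHands, Roadmap, One-on-one, OffsitePrep):
Postmortem=1pm: (10am,2pm,11am,3pm,12pm) (11am,2pm,10am,3pm,12pm) (12pm,2pm,10am,3pm,11am) — 3.
Postmortem=2pm: (10am,11am,12pm,3pm,1pm) (10am,12pm,11am,3pm,1pm) (10am,1pm,11am,3pm,12pm) (11am,10am,12pm,3pm,1pm) (11am,12pm,10am,3pm,1pm) (11am,1pm,10am,3pm,12pm) (12pm,10am,11am,3pm,1pm) (12pm,11am,10am,3pm,1pm) (12pm,1pm,10am,3pm,11am) (1pm,10am,11am,3pm,12pm) (1pm,11am,10am,3pm,12pm) (1pm,12pm,10am,3pm,11am) — 12.
Postmortem=3pm: (10am,11am,12pm,1pm,2pm) (10am,11am,12pm,2pm,1pm) (10am,12pm,11am,1pm,2pm) (10am,12pm,11am,2pm,1pm) (10am,1pm,11am,2pm,12pm) (11am,10am,12pm,1pm,2pm) (11am,10am,12pm,2pm,1pm) (11am,12pm,10am,1pm,2pm) (11am,12pm,10am,2pm,1pm) (11am,1pm,10am,2pm,12pm) (12pm,10am,11am,1pm,2pm) (12pm,10am,11am,2pm,1pm) (12pm,11am,10am,1pm,2pm) (12pm,11am,10am,2pm,1pm) (12pm,1pm,10am,2pm,11am) (1pm,10am,11am,12pm,2pm) (1pm,10am,11am,2pm,12pm) (1pm,11am,10am,12pm,2pm) (1pm,11am,10am,2pm,12pm) (1pm,12pm,10am,2pm,11am) (2pm,10am,11am,12pm,1pm) (2pm,10am,11am,1pm,12pm) (2pm,11am,10am,12pm,1pm) (2pm,11am,10am,1pm,12pm) (2pm,12pm,10am,1pm,11am) — 25.
Summing: 3 + 12 + 25 = 40.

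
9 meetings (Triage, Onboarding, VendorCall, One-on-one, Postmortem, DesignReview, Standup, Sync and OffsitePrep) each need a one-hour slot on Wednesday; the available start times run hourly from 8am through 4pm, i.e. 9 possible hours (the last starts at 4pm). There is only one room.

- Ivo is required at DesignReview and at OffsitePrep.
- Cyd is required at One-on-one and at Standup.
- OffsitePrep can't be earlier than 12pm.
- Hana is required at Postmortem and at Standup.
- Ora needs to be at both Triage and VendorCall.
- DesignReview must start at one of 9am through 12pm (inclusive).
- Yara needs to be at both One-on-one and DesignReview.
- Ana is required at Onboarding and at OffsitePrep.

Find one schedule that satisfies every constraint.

Standup=3pm, Postmortem=2pm, Onboarding=10am, DesignReview=9am, Triage=8am, Sync=4pm, OffsitePrep=12pm, One-on-one=1pm, VendorCall=11am

Checking: One-on-one(1pm) != DesignReview(9am); Triage(8am) != VendorCall(11am); Onboarding(10am) != OffsitePrep(12pm); One-on-one(1pm) != Standup(3pm); Postmortem(2pm) != Standup(3pm); DesignReview(9am) != OffsitePrep(12pm); OffsitePrep=12pm in [12pm,4pm]; DesignReview=9am in [9am,12pm]; max 1 per hour (cap 1).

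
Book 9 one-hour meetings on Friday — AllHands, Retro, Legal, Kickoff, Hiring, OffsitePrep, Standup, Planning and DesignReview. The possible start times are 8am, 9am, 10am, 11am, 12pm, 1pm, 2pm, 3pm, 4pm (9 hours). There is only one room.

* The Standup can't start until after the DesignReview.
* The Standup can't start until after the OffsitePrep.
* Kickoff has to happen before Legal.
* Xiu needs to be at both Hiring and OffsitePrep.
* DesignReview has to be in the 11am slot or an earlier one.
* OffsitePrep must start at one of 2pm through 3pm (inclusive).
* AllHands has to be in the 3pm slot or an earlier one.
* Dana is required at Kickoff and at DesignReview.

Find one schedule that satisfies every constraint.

Retro -> 12pm; Hiring -> 1pm; Legal -> 11am; Kickoff -> 10am; Planning -> 4pm; OffsitePrep -> 2pm; DesignReview -> 8am; AllHands -> 9am; Standup -> 3pm

Checking: DesignReview(8am) before Standup(3pm); OffsitePrep(2pm) before Standup(3pm); Kickoff(10am) before Legal(11am); Kickoff(10am) != DesignReview(8am); Hiring(1pm) != OffsitePrep(2pm); DesignReview=8am in [8am,11am]; OffsitePrep=2pm in [2pm,3pm]; AllHands=9am in [8am,3pm]; max 1 per hour (cap 1).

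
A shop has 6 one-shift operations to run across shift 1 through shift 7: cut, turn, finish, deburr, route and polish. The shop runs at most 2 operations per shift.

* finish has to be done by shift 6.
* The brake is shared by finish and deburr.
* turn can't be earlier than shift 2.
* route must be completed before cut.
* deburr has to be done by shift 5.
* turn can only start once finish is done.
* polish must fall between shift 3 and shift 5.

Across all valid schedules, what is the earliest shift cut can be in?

Precedence pushes cut to at least shift 2.
cut at shift 2 is achievable: polish in shift 3; route in shift 1; finish in shift 2; deburr in shift 1; turn in shift 3; cut in shift 2.

shift 2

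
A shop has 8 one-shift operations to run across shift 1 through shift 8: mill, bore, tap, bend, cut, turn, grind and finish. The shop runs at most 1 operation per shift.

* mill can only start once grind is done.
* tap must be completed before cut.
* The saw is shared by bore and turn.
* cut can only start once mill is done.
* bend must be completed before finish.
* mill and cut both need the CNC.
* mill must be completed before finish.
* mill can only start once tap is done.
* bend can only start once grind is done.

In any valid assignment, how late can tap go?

shift 5

Downstream work caps tap at shift 6.
tap at shift 5 is achievable: bend -> shift 2, tap -> shift 5, mill -> shift 6, turn -> shift 4, finish -> shift 8, grind -> shift 1, cut -> shift 7, bore -> shift 3.
Nothing later works — the conflict and capacity constraints rule out every shift after shift 5.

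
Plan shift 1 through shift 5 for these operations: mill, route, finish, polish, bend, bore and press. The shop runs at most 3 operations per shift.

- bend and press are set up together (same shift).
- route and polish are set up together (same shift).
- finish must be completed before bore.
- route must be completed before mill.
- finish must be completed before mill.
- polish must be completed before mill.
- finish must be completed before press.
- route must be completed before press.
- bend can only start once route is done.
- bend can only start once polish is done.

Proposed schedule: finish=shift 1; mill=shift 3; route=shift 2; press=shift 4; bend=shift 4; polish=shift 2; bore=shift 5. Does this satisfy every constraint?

Yes

route must be completed before mill — holds.
finish must be completed before bore — holds.
bend can only start once route is done — holds.
route must be completed before press — holds.
bend and press are set up together (same shift) — holds.
The shop runs at most 3 operations per shift — holds.
bend can only start once polish is done — holds.
polish must be completed before mill — holds.
finish must be completed before mill — holds.
route and polish are set up together (same shift) — holds.
finish must be completed before press — holds.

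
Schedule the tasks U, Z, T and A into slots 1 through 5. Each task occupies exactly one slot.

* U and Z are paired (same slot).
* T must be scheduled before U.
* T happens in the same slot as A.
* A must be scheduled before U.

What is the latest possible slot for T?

4

Downstream work caps T at 4.
T at 4 is achievable: U -> 5, Z -> 5, T -> 4, A -> 4.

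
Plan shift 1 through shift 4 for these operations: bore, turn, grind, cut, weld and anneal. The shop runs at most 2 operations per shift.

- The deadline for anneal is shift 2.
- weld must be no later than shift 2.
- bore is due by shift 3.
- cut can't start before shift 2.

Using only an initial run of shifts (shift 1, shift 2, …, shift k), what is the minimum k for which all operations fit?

3 shifts

With at most 2 per shift and 6 operations, at least 3 shifts are needed.
cut can't be placed before shift 2, so the schedule must run through at least shift 2.
3 works (last occupied shift: shift 3): for example bore=shift 2, turn=shift 3, anneal=shift 1, weld=shift 1, cut=shift 2, grind=shift 3.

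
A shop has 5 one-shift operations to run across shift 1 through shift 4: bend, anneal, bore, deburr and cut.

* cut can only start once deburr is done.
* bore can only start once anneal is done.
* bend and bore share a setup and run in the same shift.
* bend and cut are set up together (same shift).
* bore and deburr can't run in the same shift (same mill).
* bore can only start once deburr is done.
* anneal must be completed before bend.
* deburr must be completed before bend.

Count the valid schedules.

Splitting on bend: it can be shift 2 (1), shift 3 (4), shift 4 (9). Listing each branch's schedules as (anneal, bore, deburr, cut) by shift number:
bend=shift 2: (1,2,1,2) — 1.
bend=shift 3: (1,3,1,3) (1,3,2,3) (2,3,1,3) (2,3,2,3) — 4.
bend=shift 4: (1,4,1,4) (1,4,2,4) (1,4,3,4) (2,4,1,4) (2,4,2,4) (2,4,3,4) (3,4,1,4) (3,4,2,4) (3,4,3,4) — 9.
Summing: 1 + 4 + 9 = 14.

14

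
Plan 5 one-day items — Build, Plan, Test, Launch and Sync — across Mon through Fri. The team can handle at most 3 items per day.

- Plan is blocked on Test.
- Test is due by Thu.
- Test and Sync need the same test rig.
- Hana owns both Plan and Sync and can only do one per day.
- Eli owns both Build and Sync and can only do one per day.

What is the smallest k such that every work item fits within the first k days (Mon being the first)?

The precedence chain requires at least 2 distinct days.
With at most 3 per day and 5 work items, at least 2 days are needed.
Could 2 days be enough, i.e. nothing placed later than Tue? No: Test's window within 2 days is {Mon, Tue}; Plan must come after Test (at Mon or later) → {Tue}; Test must come before Plan (at Tue or earlier) → {Mon}; Sync can't share with Plan (Tue) → {Mon}; Sync can't share with Test (Mon) → nothing is left.
So 2 days is not enough.
3 works (last occupied day: Wed): for example Build in Mon, Test in Mon, Plan in Tue, Sync in Wed, Launch in Mon.

3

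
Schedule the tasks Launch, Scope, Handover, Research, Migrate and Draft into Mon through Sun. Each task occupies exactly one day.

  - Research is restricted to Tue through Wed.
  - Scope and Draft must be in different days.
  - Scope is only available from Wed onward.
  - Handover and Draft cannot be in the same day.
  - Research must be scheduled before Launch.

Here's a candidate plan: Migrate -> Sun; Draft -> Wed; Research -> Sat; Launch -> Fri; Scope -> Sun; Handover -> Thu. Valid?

No. Research is restricted to Tue through Wed is not satisfied.

Research is restricted to Tue through Wed — violated.
Handover and Draft cannot be in the same day — holds.
Scope is only available from Wed onward — holds.
Scope and Draft must be in different days — holds.
Research must be scheduled before Launch — violated.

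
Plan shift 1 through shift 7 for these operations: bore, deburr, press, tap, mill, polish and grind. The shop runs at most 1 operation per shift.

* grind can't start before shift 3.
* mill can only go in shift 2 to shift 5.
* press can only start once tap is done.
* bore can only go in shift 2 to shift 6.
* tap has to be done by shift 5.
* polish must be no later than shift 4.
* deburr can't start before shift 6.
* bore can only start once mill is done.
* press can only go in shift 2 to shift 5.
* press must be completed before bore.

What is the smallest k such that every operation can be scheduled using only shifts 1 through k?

7

The precedence chain requires at least 3 distinct shifts.
With at most 1 per shift and 7 operations, at least 7 shifts are needed.
deburr can't be placed before shift 6, so the schedule must run through at least shift 6.
7 works (last occupied shift: shift 7): for example grind in shift 7; tap in shift 1; polish in shift 4; mill in shift 3; press in shift 2; deburr in shift 6; bore in shift 5.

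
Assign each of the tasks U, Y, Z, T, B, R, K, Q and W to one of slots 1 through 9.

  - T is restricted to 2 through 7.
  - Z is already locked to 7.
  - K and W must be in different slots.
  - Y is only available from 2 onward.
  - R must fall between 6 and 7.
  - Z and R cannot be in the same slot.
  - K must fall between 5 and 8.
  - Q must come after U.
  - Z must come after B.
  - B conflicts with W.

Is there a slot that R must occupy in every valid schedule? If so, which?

6

R's window is 6–7.
Z is fixed at 7, and R can't share a slot with Z.
So R must be 6.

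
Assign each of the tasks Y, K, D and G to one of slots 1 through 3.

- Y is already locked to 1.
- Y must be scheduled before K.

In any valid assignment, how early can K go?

2

Precedence pushes K to at least 2.
K at 2 is achievable: K=2, D=1, Y=1, G=1.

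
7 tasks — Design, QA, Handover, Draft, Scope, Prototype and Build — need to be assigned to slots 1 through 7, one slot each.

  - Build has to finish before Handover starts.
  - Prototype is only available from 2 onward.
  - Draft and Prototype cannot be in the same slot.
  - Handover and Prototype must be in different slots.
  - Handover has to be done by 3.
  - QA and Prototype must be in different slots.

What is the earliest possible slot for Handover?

Precedence pushes Handover to at least 2; Handover's own window allows nothing later than 3.
Handover at 2 is achievable: Scope=1; Prototype=3; Build=1; QA=1; Design=1; Draft=1; Handover=2.

2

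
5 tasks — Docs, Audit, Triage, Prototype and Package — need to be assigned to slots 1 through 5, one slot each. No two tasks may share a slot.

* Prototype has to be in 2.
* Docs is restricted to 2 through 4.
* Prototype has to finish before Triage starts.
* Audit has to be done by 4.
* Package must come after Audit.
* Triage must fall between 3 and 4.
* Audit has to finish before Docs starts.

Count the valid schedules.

Enumerating: Triage=3; Prototype=2; Package=5; Docs=4; Audit=1 | Package=5, Triage=4, Docs=3, Audit=1, Prototype=2.

2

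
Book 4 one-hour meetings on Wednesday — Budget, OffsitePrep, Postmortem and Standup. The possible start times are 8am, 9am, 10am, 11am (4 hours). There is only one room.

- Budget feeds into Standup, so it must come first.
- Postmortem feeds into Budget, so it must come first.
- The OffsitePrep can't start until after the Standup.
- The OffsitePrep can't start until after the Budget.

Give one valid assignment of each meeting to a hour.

Postmortem in 8am; OffsitePrep in 11am; Budget in 9am; Standup in 10am

Checking: Standup(10am) before OffsitePrep(11am); Budget(9am) before OffsitePrep(11am); Budget(9am) before Standup(10am); Postmortem(8am) before Budget(9am); max 1 per hour (cap 1).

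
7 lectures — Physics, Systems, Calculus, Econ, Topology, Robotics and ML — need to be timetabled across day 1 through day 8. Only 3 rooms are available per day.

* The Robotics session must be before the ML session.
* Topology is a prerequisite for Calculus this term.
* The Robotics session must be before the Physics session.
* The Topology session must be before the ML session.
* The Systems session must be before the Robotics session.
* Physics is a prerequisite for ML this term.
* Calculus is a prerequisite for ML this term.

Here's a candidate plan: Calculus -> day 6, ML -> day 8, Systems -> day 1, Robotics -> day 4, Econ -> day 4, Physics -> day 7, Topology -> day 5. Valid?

Valid

The Topology session must be before the ML session — holds.
Topology is a prerequisite for Calculus this term — holds.
Calculus is a prerequisite for ML this term — holds.
Only 3 rooms are available per day — holds.
Physics is a prerequisite for ML this term — holds.
The Systems session must be before the Robotics session — holds.
The Robotics session must be before the ML session — holds.
The Robotics session must be before the Physics session — holds.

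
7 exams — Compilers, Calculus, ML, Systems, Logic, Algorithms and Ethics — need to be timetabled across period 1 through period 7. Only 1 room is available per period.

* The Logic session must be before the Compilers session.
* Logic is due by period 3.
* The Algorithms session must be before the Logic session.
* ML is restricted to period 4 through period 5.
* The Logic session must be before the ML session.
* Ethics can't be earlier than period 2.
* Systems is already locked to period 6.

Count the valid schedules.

Splitting on Compilers: it can be period 3 (4), period 4 (5), period 5 (5), period 7 (10). Listing each branch's schedules as (Calculus, ML, Systems, Logic, Algorithms, Ethics) by period number:
Compilers=period 3: (4,5,6,2,1,7) (5,4,6,2,1,7) (7,4,6,2,1,5) (7,5,6,2,1,4) — 4.
Compilers=period 4: (1,5,6,3,2,7) (2,5,6,3,1,7) (3,5,6,2,1,7) (7,5,6,2,1,3) (7,5,6,3,1,2) — 5.
Compilers=period 5: (1,4,6,3,2,7) (2,4,6,3,1,7) (3,4,6,2,1,7) (7,4,6,2,1,3) (7,4,6,3,1,2) — 5.
Compilers=period 7: (1,4,6,3,2,5) (1,5,6,3,2,4) (2,4,6,3,1,5) (2,5,6,3,1,4) (3,4,6,2,1,5) (3,5,6,2,1,4) (4,5,6,2,1,3) (4,5,6,3,1,2) (5,4,6,2,1,3) (5,4,6,3,1,2) — 10.
Summing: 4 + 5 + 5 + 10 = 24.

24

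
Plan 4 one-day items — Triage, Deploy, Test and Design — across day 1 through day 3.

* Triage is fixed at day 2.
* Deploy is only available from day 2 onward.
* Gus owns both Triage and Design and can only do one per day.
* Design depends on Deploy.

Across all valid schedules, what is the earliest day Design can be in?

Precedence pushes Design to at least day 3.
Design at day 3 is achievable: Deploy in day 2, Triage in day 2, Test in day 1, Design in day 3.

day 3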